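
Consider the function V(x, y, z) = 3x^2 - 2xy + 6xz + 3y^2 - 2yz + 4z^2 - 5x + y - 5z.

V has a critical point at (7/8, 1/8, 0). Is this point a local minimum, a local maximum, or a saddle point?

local minimum

The Hessian is constant: H = [[6, -2, 6], [-2, 6, -2], [6, -2, 8]].
Leading principal minors: Δ₁ = 6, Δ₂ = 32, Δ₃ = 64.
All leading minors are positive, so H is positive definite: a local minimum.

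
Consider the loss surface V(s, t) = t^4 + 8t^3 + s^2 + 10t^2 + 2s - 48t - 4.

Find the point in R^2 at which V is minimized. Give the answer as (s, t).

(-1, 1)

V(s,t) separates as P(s) + Q(t) − 4, so its minimum is min P + min Q − 4.
P'(s) = 2s + 2 vanishes at s ∈ {-1}; Q'(t) = 4(t - 1)(t + 3)(t + 4) vanishes at t ∈ {-4, -3, 1}.
Local minima of P (where P''>0): P(-1)=-1. Local minima of Q: Q(-4)=96, Q(1)=-29.
So the global minimum of V is P(-1) + Q(1) − 4 = -1 − 29 − 4 = -34, attained at (-1, 1).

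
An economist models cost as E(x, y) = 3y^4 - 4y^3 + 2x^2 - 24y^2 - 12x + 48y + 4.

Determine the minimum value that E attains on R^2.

-126

E(x,y) separates as P(x) + Q(y) + 4, so its minimum is min P + min Q + 4.
P'(x) = 4x - 12 vanishes at x ∈ {3}; Q'(y) = 12(y - 2)(y - 1)(y + 2) vanishes at y ∈ {-2, 1, 2}.
Local minima of P (where P''>0): P(3)=-18. Local minima of Q: Q(-2)=-112, Q(2)=16.
So the global minimum of E is P(3) + Q(-2) + 4 = -18 − 112 + 4 = -126, attained at (3, -2).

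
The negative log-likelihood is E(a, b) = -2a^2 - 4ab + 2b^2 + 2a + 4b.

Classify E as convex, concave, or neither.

E is quadratic, so its Hessian is the constant matrix H = [[-4, -4], [-4, 4]].
det(H) = -32, tr(H) = 0.
det(H) < 0, so H is indefinite: neither convex nor concave.

neither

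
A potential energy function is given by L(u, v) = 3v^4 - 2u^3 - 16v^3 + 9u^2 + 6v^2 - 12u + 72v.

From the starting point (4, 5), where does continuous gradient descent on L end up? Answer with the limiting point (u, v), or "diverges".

L is separable, so gradient descent decouples: u follows -∂L/∂u, v follows -∂L/∂v.
∂L/∂u = -6(u - 2)(u - 1); at u=4 this is -36, so u increases.
∂L/∂v = 12(v - 3)(v - 2)(v + 1); at v=5 this is 432, so v decreases.
The u-coordinate has no critical point in that direction and runs off to infinity.

diverges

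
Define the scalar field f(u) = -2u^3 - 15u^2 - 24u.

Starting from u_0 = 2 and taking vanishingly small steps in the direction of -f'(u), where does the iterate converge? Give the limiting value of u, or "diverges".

f'(u) = -6(u + 1)(u + 4), so f'(2) = -108.
Gradient descent moves in the -f' direction, i.e. u is increasing.
There is no critical point above u=2, and f' keeps the same sign, so the iterate runs off to +∞.

diverges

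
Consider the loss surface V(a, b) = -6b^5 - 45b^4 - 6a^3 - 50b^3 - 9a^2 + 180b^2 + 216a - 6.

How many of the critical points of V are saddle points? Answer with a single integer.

4

V separates as a function of a plus a function of b, so ∇V=0 decouples.
∂V/∂a = -18(a - 3)(a + 4) = 0 at a ∈ {-4, 3}; ∂V/∂b = -30b(b - 1)(b + 3)(b + 4) = 0 at b ∈ {-4, -3, 0, 1}.
The Hessian is diagonal: diag(V_aa, V_bb). Second derivatives: V_aa(-4)=126, V_aa(3)=-126; V_bb(-4)=600, V_bb(-3)=-360, V_bb(0)=360, V_bb(1)=-600.
Saddle points occur where the two diagonal entries have opposite signs: (-4, -3), (-4, 1), (3, -4), (3, 0). Count: 4.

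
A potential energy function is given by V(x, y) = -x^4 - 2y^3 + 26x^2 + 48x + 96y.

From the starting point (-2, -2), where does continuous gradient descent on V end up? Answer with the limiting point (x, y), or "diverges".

V is separable, so gradient descent decouples: x follows -∂V/∂x, y follows -∂V/∂y.
∂V/∂x = -4(x - 4)(x + 1)(x + 3); at x=-2 this is -24, so x increases.
∂V/∂y = -6(y - 4)(y + 4); at y=-2 this is 72, so y decreases.
x converges to its nearest critical value -1 (a local min of the x-part); y converges to -4. The iterate converges to (-1, -4).

(-1, -4)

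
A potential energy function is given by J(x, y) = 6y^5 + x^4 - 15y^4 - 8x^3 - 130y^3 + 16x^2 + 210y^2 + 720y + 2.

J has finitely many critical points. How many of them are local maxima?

J separates as a function of x plus a function of y, so ∇J=0 decouples.
∂J/∂x = 4x(x - 4)(x - 2) = 0 at x ∈ {0, 2, 4}; ∂J/∂y = 30(y - 4)(y - 2)(y + 1)(y + 3) = 0 at y ∈ {-3, -1, 2, 4}.
The Hessian is diagonal: diag(J_xx, J_yy). Second derivatives: J_xx(0)=32, J_xx(2)=-16, J_xx(4)=32; J_yy(-3)=-2100, J_yy(-1)=900, J_yy(2)=-900, J_yy(4)=2100.
Local maxima occur where both diagonal entries negative: (2, -3), (2, 2). Count: 2.

2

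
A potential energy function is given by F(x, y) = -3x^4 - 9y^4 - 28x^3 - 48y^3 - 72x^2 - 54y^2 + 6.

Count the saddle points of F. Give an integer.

4

F separates as a function of x plus a function of y, so ∇F=0 decouples.
∂F/∂x = -12x(x + 3)(x + 4) = 0 at x ∈ {-4, -3, 0}; ∂F/∂y = -36y(y + 1)(y + 3) = 0 at y ∈ {-3, -1, 0}.
The Hessian is diagonal: diag(F_xx, F_yy). Second derivatives: F_xx(-4)=-48, F_xx(-3)=36, F_xx(0)=-144; F_yy(-3)=-216, F_yy(-1)=72, F_yy(0)=-108.
Saddle points occur where the two diagonal entries have opposite signs: (-4, -1), (-3, -3), (-3, 0), (0, -1). Count: 4.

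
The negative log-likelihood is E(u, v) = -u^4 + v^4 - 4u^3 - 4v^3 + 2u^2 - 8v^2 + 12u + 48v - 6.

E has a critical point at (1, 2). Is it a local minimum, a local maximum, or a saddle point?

local maximum

The mixed partial ∂²E/∂u∂v is 0, so the Hessian at any point is diag(E_uu, E_vv) = diag(4(-3u^2 - 6u + 1), 4(3v^2 - 6v - 4)).
At (1, 2): H = diag(-32, -16).
Both eigenvalues are negative, so H is negative definite: a local maximum.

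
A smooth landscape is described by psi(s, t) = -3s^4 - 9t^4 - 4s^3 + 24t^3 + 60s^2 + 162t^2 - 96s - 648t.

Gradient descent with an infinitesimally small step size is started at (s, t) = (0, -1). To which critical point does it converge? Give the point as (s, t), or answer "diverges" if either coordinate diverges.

(1, 2)

psi is separable, so gradient descent decouples: s follows -∂psi/∂s, t follows -∂psi/∂t.
∂psi/∂s = -12(s - 2)(s - 1)(s + 4); at s=0 this is -96, so s increases.
∂psi/∂t = -36(t - 3)(t - 2)(t + 3); at t=-1 this is -864, so t increases.
s converges to its nearest critical value 1 (a local min of the s-part); t converges to 2. The iterate converges to (1, 2).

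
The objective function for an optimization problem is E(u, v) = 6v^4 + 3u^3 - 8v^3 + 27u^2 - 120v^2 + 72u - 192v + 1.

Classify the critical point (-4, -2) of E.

The mixed partial ∂²E/∂u∂v is 0, so the Hessian at any point is diag(E_uu, E_vv) = diag(18(u + 3), 24(3v^2 - 2v - 10)).
At (-4, -2): H = diag(-18, 144).
The eigenvalues have opposite signs, so H is indefinite: a saddle point.

saddle point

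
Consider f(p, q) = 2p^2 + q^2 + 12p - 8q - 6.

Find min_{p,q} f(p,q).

-40

f(p,q) separates as A(p) + B(q) − 6, so its minimum is min A + min B − 6.
A'(p) = 4p + 12 vanishes at p ∈ {-3}; B'(q) = 2q - 8 vanishes at q ∈ {4}.
Local minima of A (where A''>0): A(-3)=-18. Local minima of B: B(4)=-16.
So the global minimum of f is A(-3) + B(4) − 6 = -18 − 16 − 6 = -40, attained at (-3, 4).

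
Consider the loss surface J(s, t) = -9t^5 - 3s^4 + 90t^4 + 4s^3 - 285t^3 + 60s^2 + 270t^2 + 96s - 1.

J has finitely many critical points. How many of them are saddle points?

6

J separates as a function of s plus a function of t, so ∇J=0 decouples.
∂J/∂s = -12(s - 4)(s + 1)(s + 2) = 0 at s ∈ {-2, -1, 4}; ∂J/∂t = -45t(t - 4)(t - 3)(t - 1) = 0 at t ∈ {0, 1, 3, 4}.
The Hessian is diagonal: diag(J_ss, J_tt). Second derivatives: J_ss(-2)=-72, J_ss(-1)=60, J_ss(4)=-360; J_tt(0)=540, J_tt(1)=-270, J_tt(3)=270, J_tt(4)=-540.
Saddle points occur where the two diagonal entries have opposite signs: (-2, 0), (-2, 3), (-1, 1), (-1, 4), (4, 0), (4, 3). Count: 6.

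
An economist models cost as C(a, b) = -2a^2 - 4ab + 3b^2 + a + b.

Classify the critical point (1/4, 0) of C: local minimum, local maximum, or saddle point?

The Hessian of C is constant: H = [[-4, -4], [-4, 6]].
det(H) = (-4)·6 − (-4)² = -40.
Since det(H) < 0, H is indefinite and the critical point is a saddle point.

saddle point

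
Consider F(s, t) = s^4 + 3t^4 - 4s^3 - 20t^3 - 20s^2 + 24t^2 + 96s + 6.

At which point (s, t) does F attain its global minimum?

F(s,t) separates as P(s) + Q(t) + 6, so its minimum is min P + min Q + 6.
P'(s) = 4(s - 4)(s - 2)(s + 3) vanishes at s ∈ {-3, 2, 4}; Q'(t) = 12t(t - 4)(t - 1) vanishes at t ∈ {0, 1, 4}.
Local minima of P (where P''>0): P(-3)=-279, P(4)=64. Local minima of Q: Q(0)=0, Q(4)=-128.
So the global minimum of F is P(-3) + Q(4) + 6 = -279 − 128 + 6 = -401, attained at (-3, 4).

(-3, 4)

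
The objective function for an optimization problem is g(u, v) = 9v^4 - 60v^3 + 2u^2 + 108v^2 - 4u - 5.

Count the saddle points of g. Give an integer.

g separates as a function of u plus a function of v, so ∇g=0 decouples.
∂g/∂u = 4(u - 1) = 0 at u ∈ {1}; ∂g/∂v = 36v(v - 3)(v - 2) = 0 at v ∈ {0, 2, 3}.
The Hessian is diagonal: diag(g_uu, g_vv). Second derivatives: g_uu(1)=4; g_vv(0)=216, g_vv(2)=-72, g_vv(3)=108.
Saddle points occur where the two diagonal entries have opposite signs: (1, 2). Count: 1.

1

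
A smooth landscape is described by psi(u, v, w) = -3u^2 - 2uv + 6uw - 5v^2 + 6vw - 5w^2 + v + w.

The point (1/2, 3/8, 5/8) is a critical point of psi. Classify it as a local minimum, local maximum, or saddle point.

The Hessian is constant: H = [[-6, -2, 6], [-2, -10, 6], [6, 6, -10]].
Leading principal minors: Δ₁ = -6, Δ₂ = 56, Δ₃ = -128.
The minors alternate sign starting negative (−, +, −), so H is negative definite: a local maximum.

local maximum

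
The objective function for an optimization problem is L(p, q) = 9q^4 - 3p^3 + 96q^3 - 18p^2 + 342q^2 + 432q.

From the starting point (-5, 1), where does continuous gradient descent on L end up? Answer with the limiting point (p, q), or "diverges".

(-4, -1)

L is separable, so gradient descent decouples: p follows -∂L/∂p, q follows -∂L/∂q.
∂L/∂p = -9p(p + 4); at p=-5 this is -45, so p increases.
∂L/∂q = 36(q + 1)(q + 3)(q + 4); at q=1 this is 1440, so q decreases.
p converges to its nearest critical value -4 (a local min of the p-part); q converges to -1. The iterate converges to (-4, -1).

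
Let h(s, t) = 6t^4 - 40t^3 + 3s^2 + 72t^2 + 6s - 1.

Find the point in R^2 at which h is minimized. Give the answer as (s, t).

(-1, 0)

h(s,t) separates as P(s) + Q(t) − 1, so its minimum is min P + min Q − 1.
P'(s) = 6s + 6 vanishes at s ∈ {-1}; Q'(t) = 24t(t - 3)(t - 2) vanishes at t ∈ {0, 2, 3}.
Local minima of P (where P''>0): P(-1)=-3. Local minima of Q: Q(0)=0, Q(3)=54.
So the global minimum of h is P(-1) + Q(0) − 1 = -3 + 0 − 1 = -4, attained at (-1, 0).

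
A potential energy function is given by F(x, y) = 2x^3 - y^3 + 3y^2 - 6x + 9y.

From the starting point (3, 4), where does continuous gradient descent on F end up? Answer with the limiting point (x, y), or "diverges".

F is separable, so gradient descent decouples: x follows -∂F/∂x, y follows -∂F/∂y.
∂F/∂x = 6(x - 1)(x + 1); at x=3 this is 48, so x decreases.
∂F/∂y = -3(y - 3)(y + 1); at y=4 this is -15, so y increases.
The y-coordinate has no critical point in that direction and runs off to infinity.

diverges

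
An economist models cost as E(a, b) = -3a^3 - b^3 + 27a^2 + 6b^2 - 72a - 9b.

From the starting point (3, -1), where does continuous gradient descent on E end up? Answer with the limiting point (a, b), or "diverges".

E is separable, so gradient descent decouples: a follows -∂E/∂a, b follows -∂E/∂b.
∂E/∂a = -9(a - 4)(a - 2); at a=3 this is 9, so a decreases.
∂E/∂b = -3(b - 3)(b - 1); at b=-1 this is -24, so b increases.
a converges to its nearest critical value 2 (a local min of the a-part); b converges to 1. The iterate converges to (2, 1).

(2, 1)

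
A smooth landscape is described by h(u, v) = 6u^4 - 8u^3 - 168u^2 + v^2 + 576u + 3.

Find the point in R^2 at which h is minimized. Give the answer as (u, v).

(-4, 0)

h(u,v) separates as P(u) + Q(v) + 3, so its minimum is min P + min Q + 3.
P'(u) = 24(u - 3)(u - 2)(u + 4) vanishes at u ∈ {-4, 2, 3}; Q'(v) = 2v vanishes at v ∈ {0}.
Local minima of P (where P''>0): P(-4)=-2944, P(3)=486. Local minima of Q: Q(0)=0.
So the global minimum of h is P(-4) + Q(0) + 3 = -2944 + 0 + 3 = -2941, attained at (-4, 0).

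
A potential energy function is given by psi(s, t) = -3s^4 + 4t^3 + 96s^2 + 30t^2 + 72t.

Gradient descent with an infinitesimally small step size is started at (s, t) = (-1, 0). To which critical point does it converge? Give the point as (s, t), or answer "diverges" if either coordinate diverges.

(0, -2)

psi is separable, so gradient descent decouples: s follows -∂psi/∂s, t follows -∂psi/∂t.
∂psi/∂s = -12s(s - 4)(s + 4); at s=-1 this is -180, so s increases.
∂psi/∂t = 12(t + 2)(t + 3); at t=0 this is 72, so t decreases.
s converges to its nearest critical value 0 (a local min of the s-part); t converges to -2. The iterate converges to (0, -2).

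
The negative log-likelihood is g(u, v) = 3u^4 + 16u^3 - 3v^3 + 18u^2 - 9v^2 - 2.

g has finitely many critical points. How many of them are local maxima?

1

g separates as a function of u plus a function of v, so ∇g=0 decouples.
∂g/∂u = 12u(u + 1)(u + 3) = 0 at u ∈ {-3, -1, 0}; ∂g/∂v = -9v(v + 2) = 0 at v ∈ {-2, 0}.
The Hessian is diagonal: diag(g_uu, g_vv). Second derivatives: g_uu(-3)=72, g_uu(-1)=-24, g_uu(0)=36; g_vv(-2)=18, g_vv(0)=-18.
Local maxima occur where both diagonal entries negative: (-1, 0). Count: 1.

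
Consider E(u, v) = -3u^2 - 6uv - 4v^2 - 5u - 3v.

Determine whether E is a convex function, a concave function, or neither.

concave

E is quadratic, so its Hessian is the constant matrix H = [[-6, -6], [-6, -8]].
det(H) = 12, tr(H) = -14.
det(H) > 0 and tr(H) < 0, so H is negative definite everywhere: concave.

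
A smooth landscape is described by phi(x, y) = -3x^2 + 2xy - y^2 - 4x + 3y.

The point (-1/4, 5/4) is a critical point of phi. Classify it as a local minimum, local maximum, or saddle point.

The Hessian of phi is constant: H = [[-6, 2], [2, -2]].
det(H) = (-6)·(-2) − 2² = 8.
det(H) > 0 and tr(H) = -8 < 0, so H is negative definite and the point is a local maximum.

local maximum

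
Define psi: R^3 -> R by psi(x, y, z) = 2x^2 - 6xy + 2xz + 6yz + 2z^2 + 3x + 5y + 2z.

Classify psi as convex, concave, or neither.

psi is quadratic, so its Hessian is the constant matrix H = [[4, -6, 2], [-6, 0, 6], [2, 6, 4]].
Leading principal minors: 4, -36, -432.
Neither pattern holds ⇒ H is indefinite ⇒ neither convex nor concave.

neither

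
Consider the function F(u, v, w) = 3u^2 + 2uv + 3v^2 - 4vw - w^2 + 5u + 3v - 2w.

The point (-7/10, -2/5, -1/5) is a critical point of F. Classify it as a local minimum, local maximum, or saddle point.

The Hessian is constant: H = [[6, 2, 0], [2, 6, -4], [0, -4, -2]].
Leading principal minors: Δ₁ = 6, Δ₂ = 32, Δ₃ = -160.
The minors fit neither the all-positive nor the alternating-sign pattern, so H is indefinite: a saddle point.

saddle point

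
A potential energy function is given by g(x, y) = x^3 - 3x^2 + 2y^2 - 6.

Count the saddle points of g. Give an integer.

1

g separates as a function of x plus a function of y, so ∇g=0 decouples.
∂g/∂x = 3x(x - 2) = 0 at x ∈ {0, 2}; ∂g/∂y = 4y = 0 at y ∈ {0}.
The Hessian is diagonal: diag(g_xx, g_yy). Second derivatives: g_xx(0)=-6, g_xx(2)=6; g_yy(0)=4.
Saddle points occur where the two diagonal entries have opposite signs: (0, 0). Count: 1.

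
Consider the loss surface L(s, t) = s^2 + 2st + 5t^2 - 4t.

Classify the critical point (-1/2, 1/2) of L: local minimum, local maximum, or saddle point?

local minimum

The Hessian of L is constant: H = [[2, 2], [2, 10]].
det(H) = 2·10 − 2² = 16.
det(H) > 0 and tr(H) = 12 > 0, so H is positive definite and the point is a local minimum.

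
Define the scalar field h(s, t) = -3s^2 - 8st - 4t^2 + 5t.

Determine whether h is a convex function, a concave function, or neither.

neither

h is quadratic, so its Hessian is the constant matrix H = [[-6, -8], [-8, -8]].
det(H) = -16, tr(H) = -14.
det(H) < 0, so H is indefinite: neither convex nor concave.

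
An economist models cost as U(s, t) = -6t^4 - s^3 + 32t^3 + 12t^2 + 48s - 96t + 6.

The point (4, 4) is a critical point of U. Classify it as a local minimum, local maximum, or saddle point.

local maximum

The mixed partial ∂²U/∂s∂t is 0, so the Hessian at any point is diag(U_ss, U_tt) = diag(-6s, 24(-3t^2 + 8t + 1)).
At (4, 4): H = diag(-24, -360).
Both eigenvalues are negative, so H is negative definite: a local maximum.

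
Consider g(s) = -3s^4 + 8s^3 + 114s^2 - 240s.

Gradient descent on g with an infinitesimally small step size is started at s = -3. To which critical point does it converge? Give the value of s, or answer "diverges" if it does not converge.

g'(s) = -12(s - 5)(s - 1)(s + 4), so g'(-3) = -384.
Gradient descent moves in the -g' direction, i.e. s is increasing.
The nearest critical point in that direction is s = 1, where g'' = 240 > 0 (a local minimum). The iterate converges there.

1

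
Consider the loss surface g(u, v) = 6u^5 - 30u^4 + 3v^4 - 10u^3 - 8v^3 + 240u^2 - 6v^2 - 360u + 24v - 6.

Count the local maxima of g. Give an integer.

2

g separates as a function of u plus a function of v, so ∇g=0 decouples.
∂g/∂u = 30(u - 3)(u - 2)(u - 1)(u + 2) = 0 at u ∈ {-2, 1, 2, 3}; ∂g/∂v = 12(v - 2)(v - 1)(v + 1) = 0 at v ∈ {-1, 1, 2}.
The Hessian is diagonal: diag(g_uu, g_vv). Second derivatives: g_uu(-2)=-1800, g_uu(1)=180, g_uu(2)=-120, g_uu(3)=300; g_vv(-1)=72, g_vv(1)=-24, g_vv(2)=36.
Local maxima occur where both diagonal entries negative: (-2, 1), (2, 1). Count: 2.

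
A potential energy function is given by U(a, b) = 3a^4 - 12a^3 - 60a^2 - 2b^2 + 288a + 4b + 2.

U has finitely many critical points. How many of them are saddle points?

U separates as a function of a plus a function of b, so ∇U=0 decouples.
∂U/∂a = 12(a - 4)(a - 2)(a + 3) = 0 at a ∈ {-3, 2, 4}; ∂U/∂b = -4(b - 1) = 0 at b ∈ {1}.
The Hessian is diagonal: diag(U_aa, U_bb). Second derivatives: U_aa(-3)=420, U_aa(2)=-120, U_aa(4)=168; U_bb(1)=-4.
Saddle points occur where the two diagonal entries have opposite signs: (-3, 1), (4, 1). Count: 2.

2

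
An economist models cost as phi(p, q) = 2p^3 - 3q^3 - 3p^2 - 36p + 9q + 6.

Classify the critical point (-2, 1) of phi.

The mixed partial ∂²phi/∂p∂q is 0, so the Hessian at any point is diag(phi_pp, phi_qq) = diag(6(2p - 1), -18q).
At (-2, 1): H = diag(-30, -18).
Both eigenvalues are negative, so H is negative definite: a local maximum.

local maximum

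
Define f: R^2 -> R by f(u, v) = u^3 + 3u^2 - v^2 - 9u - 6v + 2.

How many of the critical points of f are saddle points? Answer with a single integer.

f separates as a function of u plus a function of v, so ∇f=0 decouples.
∂f/∂u = 3(u - 1)(u + 3) = 0 at u ∈ {-3, 1}; ∂f/∂v = -2(v + 3) = 0 at v ∈ {-3}.
The Hessian is diagonal: diag(f_uu, f_vv). Second derivatives: f_uu(-3)=-12, f_uu(1)=12; f_vv(-3)=-2.
Saddle points occur where the two diagonal entries have opposite signs: (1, -3). Count: 1.

1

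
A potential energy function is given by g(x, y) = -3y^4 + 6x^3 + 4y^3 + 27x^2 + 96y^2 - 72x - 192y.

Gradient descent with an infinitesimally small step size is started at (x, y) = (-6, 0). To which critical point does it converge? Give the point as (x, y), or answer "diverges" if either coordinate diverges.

g is separable, so gradient descent decouples: x follows -∂g/∂x, y follows -∂g/∂y.
∂g/∂x = 18(x - 1)(x + 4); at x=-6 this is 252, so x decreases.
∂g/∂y = -12(y - 4)(y - 1)(y + 4); at y=0 this is -192, so y increases.
The x-coordinate has no critical point in that direction and runs off to infinity.

diverges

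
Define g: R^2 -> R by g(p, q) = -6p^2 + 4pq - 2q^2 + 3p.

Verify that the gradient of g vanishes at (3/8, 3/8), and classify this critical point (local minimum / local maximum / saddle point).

∇g = (-12p + 4q + 3, 4p - 4q); substituting (3/8, 3/8) gives ∇g = (0, 0), so (3/8, 3/8) is indeed a critical point.
The Hessian of g is constant: H = [[-12, 4], [4, -4]].
det(H) = (-12)·(-4) − 4² = 32.
det(H) > 0 and tr(H) = -16 < 0, so H is negative definite and the point is a local maximum.

local maximum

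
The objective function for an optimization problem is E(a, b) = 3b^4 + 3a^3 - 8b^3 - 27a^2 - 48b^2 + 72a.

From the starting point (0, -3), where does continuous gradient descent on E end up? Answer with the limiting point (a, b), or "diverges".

diverges

E is separable, so gradient descent decouples: a follows -∂E/∂a, b follows -∂E/∂b.
∂E/∂a = 9(a - 4)(a - 2); at a=0 this is 72, so a decreases.
∂E/∂b = 12b(b - 4)(b + 2); at b=-3 this is -252, so b increases.
The a-coordinate has no critical point in that direction and runs off to infinity.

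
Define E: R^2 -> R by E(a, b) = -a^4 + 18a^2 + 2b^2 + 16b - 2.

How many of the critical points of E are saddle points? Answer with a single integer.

2

E separates as a function of a plus a function of b, so ∇E=0 decouples.
∂E/∂a = -4a(a - 3)(a + 3) = 0 at a ∈ {-3, 0, 3}; ∂E/∂b = 4(b + 4) = 0 at b ∈ {-4}.
The Hessian is diagonal: diag(E_aa, E_bb). Second derivatives: E_aa(-3)=-72, E_aa(0)=36, E_aa(3)=-72; E_bb(-4)=4.
Saddle points occur where the two diagonal entries have opposite signs: (-3, -4), (3, -4). Count: 2.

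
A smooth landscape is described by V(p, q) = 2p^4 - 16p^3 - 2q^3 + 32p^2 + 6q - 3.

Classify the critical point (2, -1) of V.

saddle point

The mixed partial ∂²V/∂p∂q is 0, so the Hessian at any point is diag(V_pp, V_qq) = diag(8(3p^2 - 12p + 8), -12q).
At (2, -1): H = diag(-32, 12).
The eigenvalues have opposite signs, so H is indefinite: a saddle point.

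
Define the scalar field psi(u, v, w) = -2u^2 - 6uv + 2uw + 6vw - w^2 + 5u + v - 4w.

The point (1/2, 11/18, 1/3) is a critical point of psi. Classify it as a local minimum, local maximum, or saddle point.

saddle point

The Hessian is constant: H = [[-4, -6, 2], [-6, 0, 6], [2, 6, -2]].
Leading principal minors: Δ₁ = -4, Δ₂ = -36, Δ₃ = 72.
The minors fit neither the all-positive nor the alternating-sign pattern, so H is indefinite: a saddle point.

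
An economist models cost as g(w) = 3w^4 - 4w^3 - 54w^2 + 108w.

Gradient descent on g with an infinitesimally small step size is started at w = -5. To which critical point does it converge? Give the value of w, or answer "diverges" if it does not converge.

-3

g'(w) = 12(w - 3)(w - 1)(w + 3), so g'(-5) = -1152.
Gradient descent moves in the -g' direction, i.e. w is increasing.
The nearest critical point in that direction is w = -3, where g'' = 288 > 0 (a local minimum). The iterate converges there.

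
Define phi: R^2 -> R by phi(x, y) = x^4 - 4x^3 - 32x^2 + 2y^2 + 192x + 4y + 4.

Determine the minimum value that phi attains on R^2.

phi(x,y) separates as P(x) + Q(y) + 4, so its minimum is min P + min Q + 4.
P'(x) = 4(x - 4)(x - 3)(x + 4) vanishes at x ∈ {-4, 3, 4}; Q'(y) = 4y + 4 vanishes at y ∈ {-1}.
Local minima of P (where P''>0): P(-4)=-768, P(4)=256. Local minima of Q: Q(-1)=-2.
So the global minimum of phi is P(-4) + Q(-1) + 4 = -768 − 2 + 4 = -766, attained at (-4, -1).

-766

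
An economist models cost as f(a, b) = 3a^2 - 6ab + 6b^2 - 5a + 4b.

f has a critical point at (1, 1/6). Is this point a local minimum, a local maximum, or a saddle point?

local minimum

The Hessian of f is constant: H = [[6, -6], [-6, 12]].
det(H) = 6·12 − (-6)² = 36.
det(H) > 0 and tr(H) = 18 > 0, so H is positive definite and the point is a local minimum.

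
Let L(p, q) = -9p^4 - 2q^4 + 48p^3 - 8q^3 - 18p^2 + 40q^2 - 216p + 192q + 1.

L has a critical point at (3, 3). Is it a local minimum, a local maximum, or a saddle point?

The mixed partial ∂²L/∂p∂q is 0, so the Hessian at any point is diag(L_pp, L_qq) = diag(36(-3p^2 + 8p - 1), 8(-3q^2 - 6q + 10)).
At (3, 3): H = diag(-144, -280).
Both eigenvalues are negative, so H is negative definite: a local maximum.

local maximum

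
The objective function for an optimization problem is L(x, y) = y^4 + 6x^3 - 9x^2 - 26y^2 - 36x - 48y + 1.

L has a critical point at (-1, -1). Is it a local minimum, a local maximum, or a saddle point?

local maximum

The mixed partial ∂²L/∂x∂y is 0, so the Hessian at any point is diag(L_xx, L_yy) = diag(18(2x - 1), 4(3y^2 - 13)).
At (-1, -1): H = diag(-54, -40).
Both eigenvalues are negative, so H is negative definite: a local maximum.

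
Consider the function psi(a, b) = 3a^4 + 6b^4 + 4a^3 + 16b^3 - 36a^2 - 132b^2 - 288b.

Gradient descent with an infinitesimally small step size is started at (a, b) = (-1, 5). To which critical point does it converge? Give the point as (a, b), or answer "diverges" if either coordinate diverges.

psi is separable, so gradient descent decouples: a follows -∂psi/∂a, b follows -∂psi/∂b.
∂psi/∂a = 12a(a - 2)(a + 3); at a=-1 this is 72, so a decreases.
∂psi/∂b = 24(b - 3)(b + 1)(b + 4); at b=5 this is 2592, so b decreases.
a converges to its nearest critical value -3 (a local min of the a-part); b converges to 3. The iterate converges to (-3, 3).

(-3, 3)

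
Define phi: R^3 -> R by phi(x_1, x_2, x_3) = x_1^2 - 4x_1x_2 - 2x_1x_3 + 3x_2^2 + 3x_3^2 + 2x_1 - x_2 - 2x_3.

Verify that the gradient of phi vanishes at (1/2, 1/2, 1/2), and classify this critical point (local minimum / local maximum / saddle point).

∇phi = (2x_1 - 4x_2 - 2x_3 + 2, -4x_1 + 6x_2 - 1, -2x_1 + 6x_3 - 2); substituting (1/2, 1/2, 1/2) gives ∇phi = (0, 0, 0), so (1/2, 1/2, 1/2) is indeed a critical point.
The Hessian is constant: H = [[2, -4, -2], [-4, 6, 0], [-2, 0, 6]].
Leading principal minors: Δ₁ = 2, Δ₂ = -4, Δ₃ = -48.
The minors fit neither the all-positive nor the alternating-sign pattern, so H is indefinite: a saddle point.

saddle point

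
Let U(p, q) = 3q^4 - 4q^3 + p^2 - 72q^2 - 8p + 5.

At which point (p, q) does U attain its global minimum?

U(p,q) separates as A(p) + B(q) + 5, so its minimum is min A + min B + 5.
A'(p) = 2p - 8 vanishes at p ∈ {4}; B'(q) = 12q(q - 4)(q + 3) vanishes at q ∈ {-3, 0, 4}.
Local minima of A (where A''>0): A(4)=-16. Local minima of B: B(-3)=-297, B(4)=-640.
So the global minimum of U is A(4) + B(4) + 5 = -16 − 640 + 5 = -651, attained at (4, 4).

(4, 4)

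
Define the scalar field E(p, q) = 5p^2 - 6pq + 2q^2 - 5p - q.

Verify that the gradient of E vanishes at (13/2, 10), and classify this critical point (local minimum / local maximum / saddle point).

local minimum

∇E = (10p - 6q - 5, -6p + 4q - 1); substituting (13/2, 10) gives ∇E = (0, 0), so (13/2, 10) is indeed a critical point.
The Hessian of E is constant: H = [[10, -6], [-6, 4]].
det(H) = 10·4 − (-6)² = 4.
det(H) > 0 and tr(H) = 14 > 0, so H is positive definite and the point is a local minimum.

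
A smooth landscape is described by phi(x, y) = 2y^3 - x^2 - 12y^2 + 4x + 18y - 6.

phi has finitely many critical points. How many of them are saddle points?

1

phi separates as a function of x plus a function of y, so ∇phi=0 decouples.
∂phi/∂x = -2(x - 2) = 0 at x ∈ {2}; ∂phi/∂y = 6(y - 3)(y - 1) = 0 at y ∈ {1, 3}.
The Hessian is diagonal: diag(phi_xx, phi_yy). Second derivatives: phi_xx(2)=-2; phi_yy(1)=-12, phi_yy(3)=12.
Saddle points occur where the two diagonal entries have opposite signs: (2, 3). Count: 1.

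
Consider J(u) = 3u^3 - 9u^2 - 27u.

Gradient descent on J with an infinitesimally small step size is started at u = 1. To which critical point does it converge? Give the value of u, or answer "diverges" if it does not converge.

3

J'(u) = 9(u - 3)(u + 1), so J'(1) = -36.
Gradient descent moves in the -J' direction, i.e. u is increasing.
The nearest critical point in that direction is u = 3, where J'' = 36 > 0 (a local minimum). The iterate converges there.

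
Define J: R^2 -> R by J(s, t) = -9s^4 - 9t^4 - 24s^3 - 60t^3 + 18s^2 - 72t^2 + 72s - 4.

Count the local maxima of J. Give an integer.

J separates as a function of s plus a function of t, so ∇J=0 decouples.
∂J/∂s = -36(s - 1)(s + 1)(s + 2) = 0 at s ∈ {-2, -1, 1}; ∂J/∂t = -36t(t + 1)(t + 4) = 0 at t ∈ {-4, -1, 0}.
The Hessian is diagonal: diag(J_ss, J_tt). Second derivatives: J_ss(-2)=-108, J_ss(-1)=72, J_ss(1)=-216; J_tt(-4)=-432, J_tt(-1)=108, J_tt(0)=-144.
Local maxima occur where both diagonal entries negative: (-2, -4), (-2, 0), (1, -4), (1, 0). Count: 4.

4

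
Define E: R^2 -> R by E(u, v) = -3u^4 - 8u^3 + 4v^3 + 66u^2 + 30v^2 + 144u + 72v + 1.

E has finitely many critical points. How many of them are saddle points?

3

E separates as a function of u plus a function of v, so ∇E=0 decouples.
∂E/∂u = -12(u - 3)(u + 1)(u + 4) = 0 at u ∈ {-4, -1, 3}; ∂E/∂v = 12(v + 2)(v + 3) = 0 at v ∈ {-3, -2}.
The Hessian is diagonal: diag(E_uu, E_vv). Second derivatives: E_uu(-4)=-252, E_uu(-1)=144, E_uu(3)=-336; E_vv(-3)=-12, E_vv(-2)=12.
Saddle points occur where the two diagonal entries have opposite signs: (-4, -2), (-1, -3), (3, -2). Count: 3.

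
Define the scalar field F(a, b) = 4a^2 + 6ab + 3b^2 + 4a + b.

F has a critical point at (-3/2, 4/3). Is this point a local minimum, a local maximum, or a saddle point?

The Hessian of F is constant: H = [[8, 6], [6, 6]].
det(H) = 8·6 − 6² = 12.
det(H) > 0 and tr(H) = 14 > 0, so H is positive definite and the point is a local minimum.

local minimum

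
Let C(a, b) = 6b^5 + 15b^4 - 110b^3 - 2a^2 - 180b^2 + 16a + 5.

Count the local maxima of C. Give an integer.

C separates as a function of a plus a function of b, so ∇C=0 decouples.
∂C/∂a = -4(a - 4) = 0 at a ∈ {4}; ∂C/∂b = 30b(b - 3)(b + 1)(b + 4) = 0 at b ∈ {-4, -1, 0, 3}.
The Hessian is diagonal: diag(C_aa, C_bb). Second derivatives: C_aa(4)=-4; C_bb(-4)=-2520, C_bb(-1)=360, C_bb(0)=-360, C_bb(3)=2520.
Local maxima occur where both diagonal entries negative: (4, -4), (4, 0). Count: 2.

2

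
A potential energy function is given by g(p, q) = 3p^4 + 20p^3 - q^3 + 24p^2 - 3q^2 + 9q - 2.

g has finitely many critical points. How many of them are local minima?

2

g separates as a function of p plus a function of q, so ∇g=0 decouples.
∂g/∂p = 12p(p + 1)(p + 4) = 0 at p ∈ {-4, -1, 0}; ∂g/∂q = -3(q - 1)(q + 3) = 0 at q ∈ {-3, 1}.
The Hessian is diagonal: diag(g_pp, g_qq). Second derivatives: g_pp(-4)=144, g_pp(-1)=-36, g_pp(0)=48; g_qq(-3)=12, g_qq(1)=-12.
Local minima occur where both diagonal entries positive: (-4, -3), (0, -3). Count: 2.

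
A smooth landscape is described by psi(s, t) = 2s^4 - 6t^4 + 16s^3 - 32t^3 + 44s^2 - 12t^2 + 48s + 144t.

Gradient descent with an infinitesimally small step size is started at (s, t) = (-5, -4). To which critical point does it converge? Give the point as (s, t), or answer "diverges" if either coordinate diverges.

diverges

psi is separable, so gradient descent decouples: s follows -∂psi/∂s, t follows -∂psi/∂t.
∂psi/∂s = 8(s + 1)(s + 2)(s + 3); at s=-5 this is -192, so s increases.
∂psi/∂t = -24(t - 1)(t + 2)(t + 3); at t=-4 this is 240, so t decreases.
The t-coordinate has no critical point in that direction and runs off to infinity.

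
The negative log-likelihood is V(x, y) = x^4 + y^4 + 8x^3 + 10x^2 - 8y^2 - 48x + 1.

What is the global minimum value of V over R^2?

-44

V(x,y) separates as P(x) + Q(y) + 1, so its minimum is min P + min Q + 1.
P'(x) = 4(x - 1)(x + 3)(x + 4) vanishes at x ∈ {-4, -3, 1}; Q'(y) = 4y(y - 2)(y + 2) vanishes at y ∈ {-2, 0, 2}.
Local minima of P (where P''>0): P(-4)=96, P(1)=-29. Local minima of Q: Q(-2)=-16, Q(2)=-16.
So the global minimum of V is P(1) + Q(-2) + 1 = -29 − 16 + 1 = -44, attained at (1, -2).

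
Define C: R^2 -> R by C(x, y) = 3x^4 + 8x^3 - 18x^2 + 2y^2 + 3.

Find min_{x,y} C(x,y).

-132

C(x,y) separates as P(x) + Q(y) + 3, so its minimum is min P + min Q + 3.
P'(x) = 12x(x - 1)(x + 3) vanishes at x ∈ {-3, 0, 1}; Q'(y) = 4y vanishes at y ∈ {0}.
Local minima of P (where P''>0): P(-3)=-135, P(1)=-7. Local minima of Q: Q(0)=0.
So the global minimum of C is P(-3) + Q(0) + 3 = -135 + 0 + 3 = -132, attained at (-3, 0).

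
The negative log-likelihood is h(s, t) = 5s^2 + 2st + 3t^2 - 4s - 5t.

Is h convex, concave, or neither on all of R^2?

convex

h is quadratic, so its Hessian is the constant matrix H = [[10, 2], [2, 6]].
det(H) = 56, tr(H) = 16.
det(H) > 0 and tr(H) > 0, so H is positive definite everywhere: convex.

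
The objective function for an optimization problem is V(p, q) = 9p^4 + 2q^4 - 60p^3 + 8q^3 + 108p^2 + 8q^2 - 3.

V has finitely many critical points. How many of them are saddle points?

V separates as a function of p plus a function of q, so ∇V=0 decouples.
∂V/∂p = 36p(p - 3)(p - 2) = 0 at p ∈ {0, 2, 3}; ∂V/∂q = 8q(q + 1)(q + 2) = 0 at q ∈ {-2, -1, 0}.
The Hessian is diagonal: diag(V_pp, V_qq). Second derivatives: V_pp(0)=216, V_pp(2)=-72, V_pp(3)=108; V_qq(-2)=16, V_qq(-1)=-8, V_qq(0)=16.
Saddle points occur where the two diagonal entries have opposite signs: (0, -1), (2, -2), (2, 0), (3, -1). Count: 4.

4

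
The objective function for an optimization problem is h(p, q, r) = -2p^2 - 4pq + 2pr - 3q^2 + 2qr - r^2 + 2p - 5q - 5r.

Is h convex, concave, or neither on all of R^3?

concave

h is quadratic, so its Hessian is the constant matrix H = [[-4, -4, 2], [-4, -6, 2], [2, 2, -2]].
Leading principal minors: -4, 8, -8.
Signs alternate −, +, − ⇒ H ≺ 0 ⇒ concave.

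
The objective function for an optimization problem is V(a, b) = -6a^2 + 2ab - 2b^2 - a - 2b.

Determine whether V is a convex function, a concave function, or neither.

concave

V is quadratic, so its Hessian is the constant matrix H = [[-12, 2], [2, -4]].
det(H) = 44, tr(H) = -16.
det(H) > 0 and tr(H) < 0, so H is negative definite everywhere: concave.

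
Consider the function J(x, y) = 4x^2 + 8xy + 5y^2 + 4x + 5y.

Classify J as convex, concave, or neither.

convex

J is quadratic, so its Hessian is the constant matrix H = [[8, 8], [8, 10]].
det(H) = 16, tr(H) = 18.
det(H) > 0 and tr(H) > 0, so H is positive definite everywhere: convex.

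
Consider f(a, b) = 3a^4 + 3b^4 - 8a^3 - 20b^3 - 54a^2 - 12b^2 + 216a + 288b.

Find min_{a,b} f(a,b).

f(a,b) separates as P(a) + Q(b), so its minimum is min P + min Q.
P'(a) = 12(a - 3)(a - 2)(a + 3) vanishes at a ∈ {-3, 2, 3}; Q'(b) = 12(b - 4)(b - 3)(b + 2) vanishes at b ∈ {-2, 3, 4}.
Local minima of P (where P''>0): P(-3)=-675, P(3)=189. Local minima of Q: Q(-2)=-416, Q(4)=448.
So the global minimum of f is P(-3) + Q(-2) = -675 − 416 = -1091, attained at (-3, -2).

-1091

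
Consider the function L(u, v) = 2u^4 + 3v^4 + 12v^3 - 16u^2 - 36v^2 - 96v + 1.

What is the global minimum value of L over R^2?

-223

L(u,v) separates as P(u) + Q(v) + 1, so its minimum is min P + min Q + 1.
P'(u) = 8u(u - 2)(u + 2) vanishes at u ∈ {-2, 0, 2}; Q'(v) = 12(v - 2)(v + 1)(v + 4) vanishes at v ∈ {-4, -1, 2}.
Local minima of P (where P''>0): P(-2)=-32, P(2)=-32. Local minima of Q: Q(-4)=-192, Q(2)=-192.
So the global minimum of L is P(-2) + Q(-4) + 1 = -32 − 192 + 1 = -223, attained at (-2, -4).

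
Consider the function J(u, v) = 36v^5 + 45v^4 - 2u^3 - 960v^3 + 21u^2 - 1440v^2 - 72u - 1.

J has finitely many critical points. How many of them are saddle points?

J separates as a function of u plus a function of v, so ∇J=0 decouples.
∂J/∂u = -6(u - 4)(u - 3) = 0 at u ∈ {3, 4}; ∂J/∂v = 180v(v - 4)(v + 1)(v + 4) = 0 at v ∈ {-4, -1, 0, 4}.
The Hessian is diagonal: diag(J_uu, J_vv). Second derivatives: J_uu(3)=6, J_uu(4)=-6; J_vv(-4)=-17280, J_vv(-1)=2700, J_vv(0)=-2880, J_vv(4)=28800.
Saddle points occur where the two diagonal entries have opposite signs: (3, -4), (3, 0), (4, -1), (4, 4). Count: 4.

4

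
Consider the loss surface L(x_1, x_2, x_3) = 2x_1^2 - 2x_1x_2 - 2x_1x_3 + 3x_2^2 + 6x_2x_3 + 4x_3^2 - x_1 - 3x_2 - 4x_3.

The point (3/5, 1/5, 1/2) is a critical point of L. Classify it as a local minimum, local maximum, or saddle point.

The Hessian is constant: H = [[4, -2, -2], [-2, 6, 6], [-2, 6, 8]].
Leading principal minors: Δ₁ = 4, Δ₂ = 20, Δ₃ = 40.
All leading minors are positive, so H is positive definite: a local minimum.

local minimum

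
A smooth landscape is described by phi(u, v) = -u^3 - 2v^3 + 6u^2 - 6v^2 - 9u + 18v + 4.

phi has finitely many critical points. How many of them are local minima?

1

phi separates as a function of u plus a function of v, so ∇phi=0 decouples.
∂phi/∂u = -3(u - 3)(u - 1) = 0 at u ∈ {1, 3}; ∂phi/∂v = -6(v - 1)(v + 3) = 0 at v ∈ {-3, 1}.
The Hessian is diagonal: diag(phi_uu, phi_vv). Second derivatives: phi_uu(1)=6, phi_uu(3)=-6; phi_vv(-3)=24, phi_vv(1)=-24.
Local minima occur where both diagonal entries positive: (1, -3). Count: 1.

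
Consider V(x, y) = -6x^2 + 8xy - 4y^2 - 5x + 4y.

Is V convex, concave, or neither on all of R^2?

V is quadratic, so its Hessian is the constant matrix H = [[-12, 8], [8, -8]].
det(H) = 32, tr(H) = -20.
det(H) > 0 and tr(H) < 0, so H is negative definite everywhere: concave.

concave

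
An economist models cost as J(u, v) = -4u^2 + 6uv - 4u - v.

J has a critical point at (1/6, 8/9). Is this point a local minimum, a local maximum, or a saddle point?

The Hessian of J is constant: H = [[-8, 6], [6, 0]].
det(H) = (-8)·0 − 6² = -36.
Since det(H) < 0, H is indefinite and the critical point is a saddle point.

saddle point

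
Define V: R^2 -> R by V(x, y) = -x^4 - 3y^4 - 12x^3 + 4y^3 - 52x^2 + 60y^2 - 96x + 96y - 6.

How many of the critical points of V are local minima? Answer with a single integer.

V separates as a function of x plus a function of y, so ∇V=0 decouples.
∂V/∂x = -4(x + 2)(x + 3)(x + 4) = 0 at x ∈ {-4, -3, -2}; ∂V/∂y = -12(y - 4)(y + 1)(y + 2) = 0 at y ∈ {-2, -1, 4}.
The Hessian is diagonal: diag(V_xx, V_yy). Second derivatives: V_xx(-4)=-8, V_xx(-3)=4, V_xx(-2)=-8; V_yy(-2)=-72, V_yy(-1)=60, V_yy(4)=-360.
Local minima occur where both diagonal entries positive: (-3, -1). Count: 1.

1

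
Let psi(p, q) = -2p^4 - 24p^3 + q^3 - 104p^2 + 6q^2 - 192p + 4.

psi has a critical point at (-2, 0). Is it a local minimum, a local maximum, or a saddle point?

saddle point

The mixed partial ∂²psi/∂p∂q is 0, so the Hessian at any point is diag(psi_pp, psi_qq) = diag(-8(3p^2 + 18p + 26), 6(q + 2)).
At (-2, 0): H = diag(-16, 12).
The eigenvalues have opposite signs, so H is indefinite: a saddle point.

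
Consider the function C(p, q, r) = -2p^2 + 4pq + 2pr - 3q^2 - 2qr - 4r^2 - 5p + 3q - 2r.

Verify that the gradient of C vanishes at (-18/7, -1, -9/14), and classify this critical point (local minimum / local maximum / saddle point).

local maximum

∇C = (-4p + 4q + 2r - 5, 4p - 6q - 2r + 3, 2p - 2q - 8r - 2); substituting (-18/7, -1, -9/14) gives ∇C = (0, 0, 0), so (-18/7, -1, -9/14) is indeed a critical point.
The Hessian is constant: H = [[-4, 4, 2], [4, -6, -2], [2, -2, -8]].
Leading principal minors: Δ₁ = -4, Δ₂ = 8, Δ₃ = -56.
The minors alternate sign starting negative (−, +, −), so H is negative definite: a local maximum.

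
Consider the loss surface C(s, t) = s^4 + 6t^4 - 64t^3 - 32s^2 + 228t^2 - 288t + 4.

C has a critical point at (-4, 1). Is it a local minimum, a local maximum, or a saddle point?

The mixed partial ∂²C/∂s∂t is 0, so the Hessian at any point is diag(C_ss, C_tt) = diag(4(3s^2 - 16), 24(3t^2 - 16t + 19)).
At (-4, 1): H = diag(128, 144).
Both eigenvalues are positive, so H is positive definite: a local minimum.

local minimum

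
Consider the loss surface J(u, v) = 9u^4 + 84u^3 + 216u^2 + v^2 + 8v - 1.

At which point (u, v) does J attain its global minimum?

(0, -4)

J(u,v) separates as P(u) + Q(v) − 1, so its minimum is min P + min Q − 1.
P'(u) = 36u(u + 3)(u + 4) vanishes at u ∈ {-4, -3, 0}; Q'(v) = 2v + 8 vanishes at v ∈ {-4}.
Local minima of P (where P''>0): P(-4)=384, P(0)=0. Local minima of Q: Q(-4)=-16.
So the global minimum of J is P(0) + Q(-4) − 1 = 0 − 16 − 1 = -17, attained at (0, -4).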